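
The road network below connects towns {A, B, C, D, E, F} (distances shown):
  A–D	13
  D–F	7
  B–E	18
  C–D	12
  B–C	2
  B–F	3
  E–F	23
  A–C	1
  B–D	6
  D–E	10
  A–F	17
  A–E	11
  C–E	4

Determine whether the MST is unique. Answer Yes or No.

Sort edges by weight, then run Kruskal:
A–C (1): add — endpoints in different components.
B–C (2): add — endpoints in different components.
B–F (3): add — endpoints in different components.
C–E (4): add — endpoints in different components.
B–D (6): add — endpoints in different components.
Every non-tree edge has weight strictly greater than the heaviest edge on the tree path between its endpoints, so the MST is unique.

Yes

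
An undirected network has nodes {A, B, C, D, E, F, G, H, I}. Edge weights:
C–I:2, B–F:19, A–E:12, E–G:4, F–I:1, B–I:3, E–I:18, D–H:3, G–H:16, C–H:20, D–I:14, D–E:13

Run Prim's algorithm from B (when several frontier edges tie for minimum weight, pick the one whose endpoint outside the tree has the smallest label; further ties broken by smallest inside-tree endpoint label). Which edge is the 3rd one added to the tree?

Prim, starting at B.
Step 1: cheapest edge leaving the tree is B–I (3); add I.
Step 2: cheapest edge leaving the tree is F–I (1); add F.
Step 3: cheapest edge leaving the tree is C–I (2); add C.
Step 4: cheapest edge leaving the tree is D–I (14); add D.
Step 5: cheapest edge leaving the tree is D–H (3); add H.
Step 6: cheapest edge leaving the tree is D–E (13); add E.
Step 7: cheapest edge leaving the tree is E–G (4); add G.
Step 8: cheapest edge leaving the tree is A–E (12); add A.
The 3rd edge added is C–I.

C-I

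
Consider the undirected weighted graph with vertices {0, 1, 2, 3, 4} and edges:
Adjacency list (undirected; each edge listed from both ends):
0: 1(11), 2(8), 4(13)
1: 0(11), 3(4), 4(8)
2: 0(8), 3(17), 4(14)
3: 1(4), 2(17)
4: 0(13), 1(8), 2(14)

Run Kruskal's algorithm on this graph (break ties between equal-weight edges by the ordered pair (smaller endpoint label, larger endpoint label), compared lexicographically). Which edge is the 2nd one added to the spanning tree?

0-2

Kruskal: consider edges lightest-first.
1–3 (4): add. Components now {0} {1,3} {2} {4}
0–2 (8): add. Components now {0,2} {1,3} {4}
1–4 (8): add. Components now {0,2} {1,3,4}
0–1 (11): add. Components now {0,1,2,3,4}
The 2nd edge added is 0–2.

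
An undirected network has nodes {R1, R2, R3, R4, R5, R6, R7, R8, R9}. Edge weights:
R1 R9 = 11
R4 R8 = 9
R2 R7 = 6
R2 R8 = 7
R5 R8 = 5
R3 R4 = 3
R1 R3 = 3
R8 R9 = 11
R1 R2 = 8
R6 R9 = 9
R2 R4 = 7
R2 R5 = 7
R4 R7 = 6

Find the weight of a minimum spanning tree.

Kruskal: consider edges lightest-first.
R1 R3 (3): add — endpoints in different components.
R3 R4 (3): add — endpoints in different components.
R5 R8 (5): add — endpoints in different components.
R2 R7 (6): add — endpoints in different components.
R4 R7 (6): add — endpoints in different components.
R2 R4 (7): skip — R4 and R2 already connected.
R2 R5 (7): add — endpoints in different components.
R2 R8 (7): skip — R8 and R2 already connected.
R1 R2 (8): skip — R1 and R2 already connected.
R4 R8 (9): skip — R4 and R8 already connected.
R6 R9 (9): add — endpoints in different components.
R1 R9 (11): add — endpoints in different components.
MST edges: R1 R3, R3 R4, R5 R8, R2 R7, R4 R7, R2 R5, R6 R9, R1 R9; total weight 3+3+5+6+6+7+9+11 = 50.

50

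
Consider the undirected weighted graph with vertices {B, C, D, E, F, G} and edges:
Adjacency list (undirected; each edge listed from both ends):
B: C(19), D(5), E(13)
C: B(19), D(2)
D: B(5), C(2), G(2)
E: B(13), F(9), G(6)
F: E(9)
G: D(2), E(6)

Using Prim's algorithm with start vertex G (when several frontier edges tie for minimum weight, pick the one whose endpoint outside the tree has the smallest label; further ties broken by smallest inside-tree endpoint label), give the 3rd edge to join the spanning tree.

Grow the tree from G using Prim:
Step 1: cheapest edge leaving the tree is D-G (2); add D.
Step 2: cheapest edge leaving the tree is C-D (2); add C.
Step 3: cheapest edge leaving the tree is B-D (5); add B.
Step 4: cheapest edge leaving the tree is E-G (6); add E.
Step 5: cheapest edge leaving the tree is E-F (9); add F.
The 3rd edge added is B-D.

B-D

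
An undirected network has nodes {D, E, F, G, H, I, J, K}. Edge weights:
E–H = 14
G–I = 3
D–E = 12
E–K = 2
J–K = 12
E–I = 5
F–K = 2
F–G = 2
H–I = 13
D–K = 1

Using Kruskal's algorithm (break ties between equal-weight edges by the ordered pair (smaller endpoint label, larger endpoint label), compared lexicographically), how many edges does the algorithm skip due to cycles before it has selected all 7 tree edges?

2

Kruskal's algorithm — process edges by increasing weight (ties by edge label):
D–K (1): add — endpoints in different components.
E–K (2): add — endpoints in different components.
F–G (2): add — endpoints in different components.
F–K (2): add — endpoints in different components.
G–I (3): add — endpoints in different components.
E–I (5): skip — E and I already connected.
D–E (12): skip — D and E already connected.
J–K (12): add — endpoints in different components.
H–I (13): add — endpoints in different components.
Edges rejected before the tree was complete: 2.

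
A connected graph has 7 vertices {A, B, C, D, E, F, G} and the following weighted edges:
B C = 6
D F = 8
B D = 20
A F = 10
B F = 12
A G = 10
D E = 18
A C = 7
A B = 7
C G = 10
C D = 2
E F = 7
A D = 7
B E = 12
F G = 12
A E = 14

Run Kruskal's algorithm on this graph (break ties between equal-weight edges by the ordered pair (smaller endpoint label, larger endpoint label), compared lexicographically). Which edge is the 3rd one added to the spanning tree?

Sort edges by weight, then run Kruskal:
C D (2): add. Components now {A} {B} {C,D} {E} {F} {G}
B C (6): add. Components now {A} {B,C,D} {E} {F} {G}
A B (7): add. Components now {A,B,C,D} {E} {F} {G}
A C (7): skip — A and C already connected.
A D (7): skip — A and D already connected.
E F (7): add. Components now {A,B,C,D} {E,F} {G}
D F (8): add. Components now {A,B,C,D,E,F} {G}
A F (10): skip — A and F already connected.
A G (10): add. Components now {A,B,C,D,E,F,G}
The 3rd edge added is A B.

A-B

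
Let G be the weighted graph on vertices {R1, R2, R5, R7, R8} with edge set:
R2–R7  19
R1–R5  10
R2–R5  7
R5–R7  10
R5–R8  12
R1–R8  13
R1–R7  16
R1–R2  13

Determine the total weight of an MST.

39

Sort edges by weight, then run Kruskal:
R2–R5 (7): add — endpoints in different components.
R1–R5 (10): add — endpoints in different components.
R5–R7 (10): add — endpoints in different components.
R5–R8 (12): add — endpoints in different components.
MST edges: R2–R5, R1–R5, R5–R7, R5–R8; total weight 7+10+10+12 = 39.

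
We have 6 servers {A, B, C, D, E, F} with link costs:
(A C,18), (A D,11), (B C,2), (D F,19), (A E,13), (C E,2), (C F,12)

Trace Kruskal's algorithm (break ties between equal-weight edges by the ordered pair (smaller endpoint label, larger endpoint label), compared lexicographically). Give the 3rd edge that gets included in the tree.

Kruskal's algorithm — process edges by increasing weight (ties by edge label):
B C (2): add. Components now {A} {B,C} {D} {E} {F}
C E (2): add. Components now {A} {B,C,E} {D} {F}
A D (11): add. Components now {A,D} {B,C,E} {F}
C F (12): add. Components now {A,D} {B,C,E,F}
A E (13): add. Components now {A,B,C,D,E,F}
The 3rd edge added is A D.

A-D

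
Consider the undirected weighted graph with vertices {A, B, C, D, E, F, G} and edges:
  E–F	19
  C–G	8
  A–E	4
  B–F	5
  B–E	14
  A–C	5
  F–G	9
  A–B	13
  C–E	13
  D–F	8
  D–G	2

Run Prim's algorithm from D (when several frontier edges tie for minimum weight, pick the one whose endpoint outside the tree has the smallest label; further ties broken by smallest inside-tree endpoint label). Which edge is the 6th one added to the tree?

Prim, starting at D.
Step 1: cheapest edge leaving the tree is D–G (2); add G.
Step 2: cheapest edge leaving the tree is C–G (8); add C.
Step 3: cheapest edge leaving the tree is A–C (5); add A.
Step 4: cheapest edge leaving the tree is A–E (4); add E.
Step 5: cheapest edge leaving the tree is D–F (8); add F.
Step 6: cheapest edge leaving the tree is B–F (5); add B.
The 6th edge added is B–F.

B-F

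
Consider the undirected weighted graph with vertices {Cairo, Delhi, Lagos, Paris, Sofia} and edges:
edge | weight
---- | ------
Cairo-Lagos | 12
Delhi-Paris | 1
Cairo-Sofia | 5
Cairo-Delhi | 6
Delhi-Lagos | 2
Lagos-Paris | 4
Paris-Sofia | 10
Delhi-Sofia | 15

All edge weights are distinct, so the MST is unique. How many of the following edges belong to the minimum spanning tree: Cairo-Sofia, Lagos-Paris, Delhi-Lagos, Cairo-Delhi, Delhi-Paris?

4

Kruskal: consider edges lightest-first.
Delhi-Paris (1): add. Components now {Lagos} {Sofia} {Cairo} {Delhi,Paris}
Delhi-Lagos (2): add. Components now {Delhi,Lagos,Paris} {Sofia} {Cairo}
Lagos-Paris (4): skip — Lagos and Paris already connected.
Cairo-Sofia (5): add. Components now {Delhi,Lagos,Paris} {Cairo,Sofia}
Cairo-Delhi (6): add. Components now {Cairo,Delhi,Lagos,Paris,Sofia}
MST edge set: {Delhi-Paris, Delhi-Lagos, Cairo-Sofia, Cairo-Delhi}.
Of the listed edges, {Cairo-Sofia, Delhi-Lagos, Cairo-Delhi, Delhi-Paris} are in the MST → 4.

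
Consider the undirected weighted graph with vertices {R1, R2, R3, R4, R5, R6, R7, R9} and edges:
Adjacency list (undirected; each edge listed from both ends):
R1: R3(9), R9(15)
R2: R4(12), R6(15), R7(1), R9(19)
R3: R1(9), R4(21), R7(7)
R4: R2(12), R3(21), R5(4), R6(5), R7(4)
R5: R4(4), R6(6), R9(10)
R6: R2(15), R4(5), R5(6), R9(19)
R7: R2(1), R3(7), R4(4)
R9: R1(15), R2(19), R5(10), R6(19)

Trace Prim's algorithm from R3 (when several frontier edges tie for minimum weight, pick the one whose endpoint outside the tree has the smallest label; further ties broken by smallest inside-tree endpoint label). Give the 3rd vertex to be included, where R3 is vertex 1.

R2

Prim, starting at R3.
Step 1: cheapest edge leaving the tree is R3 R7 (7); add R7.
Step 2: cheapest edge leaving the tree is R2 R7 (1); add R2.
Step 3: cheapest edge leaving the tree is R4 R7 (4); add R4.
Step 4: cheapest edge leaving the tree is R4 R5 (4); add R5.
Step 5: cheapest edge leaving the tree is R4 R6 (5); add R6.
Step 6: cheapest edge leaving the tree is R1 R3 (9); add R1.
Step 7: cheapest edge leaving the tree is R5 R9 (10); add R9.
Vertex order: R3, R7, R2, R4, R5, R6, R1, R9. The 3rd vertex is R2.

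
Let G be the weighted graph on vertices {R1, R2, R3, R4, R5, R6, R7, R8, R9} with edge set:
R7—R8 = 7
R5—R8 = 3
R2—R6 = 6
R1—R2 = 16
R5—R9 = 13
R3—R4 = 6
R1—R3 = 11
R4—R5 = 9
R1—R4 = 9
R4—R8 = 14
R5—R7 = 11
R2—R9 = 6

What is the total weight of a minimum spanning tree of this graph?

59

Prim, starting at R1.
Step 1: frontier [R1—R4 9, R1—R3 11, R1—R2 16] → take R1—R4 (9); add R4.
Step 2: frontier [R1—R3 11, R1—R2 16, R3—R4 6, R4—R5 9, R4—R8 14] → take R3—R4 (6); add R3.
Step 3: frontier [R1—R2 16, R4—R5 9, R4—R8 14] → take R4—R5 (9); add R5.
Step 4: frontier [R1—R2 16, R4—R8 14, R5—R8 3, R5—R7 11, R5—R9 13] → take R5—R8 (3); add R8.
Step 5: frontier [R1—R2 16, R5—R7 11, R5—R9 13, R7—R8 7] → take R7—R8 (7); add R7.
Step 6: frontier [R1—R2 16, R5—R9 13] → take R5—R9 (13); add R9.
Step 7: frontier [R1—R2 16, R2—R9 6] → take R2—R9 (6); add R2.
Step 8: frontier [R2—R6 6] → take R2—R6 (6); add R6.
MST edges: R1—R4, R3—R4, R4—R5, R5—R8, R7—R8, R5—R9, R2—R9, R2—R6; total weight 9+6+9+3+7+13+6+6 = 59.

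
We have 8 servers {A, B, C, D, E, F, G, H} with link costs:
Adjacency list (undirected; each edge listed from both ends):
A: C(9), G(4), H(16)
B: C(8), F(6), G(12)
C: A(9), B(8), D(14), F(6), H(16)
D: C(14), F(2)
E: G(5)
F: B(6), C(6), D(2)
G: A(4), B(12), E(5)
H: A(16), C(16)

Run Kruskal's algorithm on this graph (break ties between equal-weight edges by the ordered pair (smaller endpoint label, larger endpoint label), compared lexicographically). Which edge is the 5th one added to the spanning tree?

C-F

Kruskal's algorithm — process edges by increasing weight (ties by edge label):
D—F (2): add — endpoints in different components.
A—G (4): add — endpoints in different components.
E—G (5): add — endpoints in different components.
B—F (6): add — endpoints in different components.
C—F (6): add — endpoints in different components.
B—C (8): skip — B and C already connected.
A—C (9): add — endpoints in different components.
B—G (12): skip — B and G already connected.
C—D (14): skip — C and D already connected.
A—H (16): add — endpoints in different components.
The 5th edge added is C—F.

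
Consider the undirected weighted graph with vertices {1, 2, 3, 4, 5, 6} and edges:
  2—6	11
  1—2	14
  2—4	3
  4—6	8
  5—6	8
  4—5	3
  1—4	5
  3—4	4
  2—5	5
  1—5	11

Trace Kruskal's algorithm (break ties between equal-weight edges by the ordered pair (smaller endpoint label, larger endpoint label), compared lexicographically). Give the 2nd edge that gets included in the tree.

Kruskal's algorithm — process edges by increasing weight (ties by edge label):
2—4 (3): add — endpoints in different components.
4—5 (3): add — endpoints in different components.
3—4 (4): add — endpoints in different components.
1—4 (5): add — endpoints in different components.
2—5 (5): skip — 2 and 5 already connected.
4—6 (8): add — endpoints in different components.
The 2nd edge added is 4—5.

4-5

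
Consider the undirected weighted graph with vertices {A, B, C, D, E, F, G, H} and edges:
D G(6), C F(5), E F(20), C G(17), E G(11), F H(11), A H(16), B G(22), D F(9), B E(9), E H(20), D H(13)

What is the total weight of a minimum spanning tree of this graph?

67

Sort edges by weight, then run Kruskal:
C F (5): add — endpoints in different components.
D G (6): add — endpoints in different components.
B E (9): add — endpoints in different components.
D F (9): add — endpoints in different components.
E G (11): add — endpoints in different components.
F H (11): add — endpoints in different components.
D H (13): skip — D and H already connected.
A H (16): add — endpoints in different components.
MST edges: C F, D G, B E, D F, E G, F H, A H; total weight 5+6+9+9+11+11+16 = 67.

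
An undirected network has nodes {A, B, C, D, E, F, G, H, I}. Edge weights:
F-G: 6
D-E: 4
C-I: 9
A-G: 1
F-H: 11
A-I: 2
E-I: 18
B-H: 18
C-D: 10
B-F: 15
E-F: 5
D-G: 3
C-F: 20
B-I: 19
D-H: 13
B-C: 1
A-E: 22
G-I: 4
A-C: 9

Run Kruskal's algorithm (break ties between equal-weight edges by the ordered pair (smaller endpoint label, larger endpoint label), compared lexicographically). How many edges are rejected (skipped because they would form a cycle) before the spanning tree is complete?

Sort edges by weight, then run Kruskal:
A-G (1): add — endpoints in different components.
B-C (1): add — endpoints in different components.
A-I (2): add — endpoints in different components.
D-G (3): add — endpoints in different components.
D-E (4): add — endpoints in different components.
G-I (4): skip — G and I already connected.
E-F (5): add — endpoints in different components.
F-G (6): skip — F and G already connected.
A-C (9): add — endpoints in different components.
C-I (9): skip — C and I already connected.
C-D (10): skip — C and D already connected.
F-H (11): add — endpoints in different components.
Edges rejected before the tree was complete: 4.

4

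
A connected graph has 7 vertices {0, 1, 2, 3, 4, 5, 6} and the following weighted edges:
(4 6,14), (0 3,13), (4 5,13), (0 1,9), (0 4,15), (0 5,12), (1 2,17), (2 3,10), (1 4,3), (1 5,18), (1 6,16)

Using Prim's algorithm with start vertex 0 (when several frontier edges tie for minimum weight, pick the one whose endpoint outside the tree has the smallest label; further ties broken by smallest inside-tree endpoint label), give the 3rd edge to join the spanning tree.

Prim's algorithm from 0:
Step 1: frontier [0 1 9, 0 5 12, 0 3 13, 0 4 15] → take 0 1 (9); add 1.
Step 2: frontier [0 5 12, 0 3 13, 0 4 15, 1 4 3, 1 6 16, 1 2 17, 1 5 18] → take 1 4 (3); add 4.
Step 3: frontier [0 5 12, 0 3 13, 1 6 16, 1 2 17, 1 5 18, 4 5 13, 4 6 14] → take 0 5 (12); add 5.
Step 4: frontier [0 3 13, 1 6 16, 1 2 17, 4 6 14] → take 0 3 (13); add 3.
Step 5: frontier [1 6 16, 1 2 17, 2 3 10, 4 6 14] → take 2 3 (10); add 2.
Step 6: frontier [1 6 16, 4 6 14] → take 4 6 (14); add 6.
The 3rd edge added is 0 5.

0-5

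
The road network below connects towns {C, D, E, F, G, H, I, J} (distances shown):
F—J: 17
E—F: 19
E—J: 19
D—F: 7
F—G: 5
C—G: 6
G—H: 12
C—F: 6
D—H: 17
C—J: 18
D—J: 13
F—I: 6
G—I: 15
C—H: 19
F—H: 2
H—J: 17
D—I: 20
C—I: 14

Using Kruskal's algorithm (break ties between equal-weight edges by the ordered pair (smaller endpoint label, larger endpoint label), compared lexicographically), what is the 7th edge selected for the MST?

Kruskal's algorithm — process edges by increasing weight (ties by edge label):
F—H (2): add — endpoints in different components.
F—G (5): add — endpoints in different components.
C—F (6): add — endpoints in different components.
C—G (6): skip — C and G already connected.
F—I (6): add — endpoints in different components.
D—F (7): add — endpoints in different components.
G—H (12): skip — G and H already connected.
D—J (13): add — endpoints in different components.
C—I (14): skip — C and I already connected.
G—I (15): skip — G and I already connected.
D—H (17): skip — D and H already connected.
F—J (17): skip — F and J already connected.
H—J (17): skip — H and J already connected.
C—J (18): skip — C and J already connected.
C—H (19): skip — C and H already connected.
E—F (19): add — endpoints in different components.
The 7th edge added is E—F.

E-F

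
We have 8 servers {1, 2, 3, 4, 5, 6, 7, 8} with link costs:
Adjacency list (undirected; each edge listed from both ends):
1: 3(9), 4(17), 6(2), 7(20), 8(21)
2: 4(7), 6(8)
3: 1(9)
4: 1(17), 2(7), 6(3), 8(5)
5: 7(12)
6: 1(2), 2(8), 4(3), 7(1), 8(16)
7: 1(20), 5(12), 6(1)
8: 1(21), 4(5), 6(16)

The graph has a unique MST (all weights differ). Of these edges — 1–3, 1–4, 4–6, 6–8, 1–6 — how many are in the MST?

3

Kruskal: consider edges lightest-first.
6–7 (1): add — endpoints in different components.
1–6 (2): add — endpoints in different components.
4–6 (3): add — endpoints in different components.
4–8 (5): add — endpoints in different components.
2–4 (7): add — endpoints in different components.
2–6 (8): skip — 2 and 6 already connected.
1–3 (9): add — endpoints in different components.
5–7 (12): add — endpoints in different components.
MST edge set: {6–7, 1–6, 4–6, 4–8, 2–4, 1–3, 5–7}.
Of the listed edges, {1–3, 4–6, 1–6} are in the MST → 3.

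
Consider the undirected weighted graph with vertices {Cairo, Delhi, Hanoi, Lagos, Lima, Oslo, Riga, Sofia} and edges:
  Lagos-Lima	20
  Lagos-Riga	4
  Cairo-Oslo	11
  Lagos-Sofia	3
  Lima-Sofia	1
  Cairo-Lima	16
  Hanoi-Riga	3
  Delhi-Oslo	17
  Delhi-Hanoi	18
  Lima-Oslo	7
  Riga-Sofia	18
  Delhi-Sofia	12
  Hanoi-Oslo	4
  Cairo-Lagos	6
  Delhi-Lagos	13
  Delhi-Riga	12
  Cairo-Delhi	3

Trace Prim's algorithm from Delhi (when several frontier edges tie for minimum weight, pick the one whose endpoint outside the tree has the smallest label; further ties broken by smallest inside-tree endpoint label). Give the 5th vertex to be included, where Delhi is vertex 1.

Lima

Grow the tree from Delhi using Prim:
Step 1: cheapest edge leaving the tree is Cairo-Delhi (3); add Cairo.
Step 2: cheapest edge leaving the tree is Cairo-Lagos (6); add Lagos.
Step 3: cheapest edge leaving the tree is Lagos-Sofia (3); add Sofia.
Step 4: cheapest edge leaving the tree is Lima-Sofia (1); add Lima.
Step 5: cheapest edge leaving the tree is Lagos-Riga (4); add Riga.
Step 6: cheapest edge leaving the tree is Hanoi-Riga (3); add Hanoi.
Step 7: cheapest edge leaving the tree is Hanoi-Oslo (4); add Oslo.
Vertex order: Delhi, Cairo, Lagos, Sofia, Lima, Riga, Hanoi, Oslo. The 5th vertex is Lima.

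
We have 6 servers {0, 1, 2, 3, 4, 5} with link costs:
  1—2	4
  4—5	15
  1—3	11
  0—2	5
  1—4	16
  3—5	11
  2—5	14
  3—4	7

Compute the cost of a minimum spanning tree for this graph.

38

Prim, starting at 4.
Step 1: frontier [3—4 7, 4—5 15, 1—4 16] → take 3—4 (7); add 3.
Step 2: frontier [1—3 11, 3—5 11, 4—5 15, 1—4 16] → take 1—3 (11); add 1.
Step 3: frontier [1—2 4, 3—5 11, 4—5 15] → take 1—2 (4); add 2.
Step 4: frontier [0—2 5, 2—5 14, 3—5 11, 4—5 15] → take 0—2 (5); add 0.
Step 5: frontier [2—5 14, 3—5 11, 4—5 15] → take 3—5 (11); add 5.
MST edges: 3—4, 1—3, 1—2, 0—2, 3—5; total weight 7+11+4+5+11 = 38.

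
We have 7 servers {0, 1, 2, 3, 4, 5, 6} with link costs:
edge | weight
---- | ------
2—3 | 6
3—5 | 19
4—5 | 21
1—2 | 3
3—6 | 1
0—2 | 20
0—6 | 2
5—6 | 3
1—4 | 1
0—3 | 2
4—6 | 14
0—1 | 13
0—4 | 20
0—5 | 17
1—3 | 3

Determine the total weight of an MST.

Sort edges by weight, then run Kruskal:
1—4 (1): add — endpoints in different components.
3—6 (1): add — endpoints in different components.
0—3 (2): add — endpoints in different components.
0—6 (2): skip — 0 and 6 already connected.
1—2 (3): add — endpoints in different components.
1—3 (3): add — endpoints in different components.
5—6 (3): add — endpoints in different components.
MST edges: 1—4, 3—6, 0—3, 1—2, 1—3, 5—6; total weight 1+1+2+3+3+3 = 13.

13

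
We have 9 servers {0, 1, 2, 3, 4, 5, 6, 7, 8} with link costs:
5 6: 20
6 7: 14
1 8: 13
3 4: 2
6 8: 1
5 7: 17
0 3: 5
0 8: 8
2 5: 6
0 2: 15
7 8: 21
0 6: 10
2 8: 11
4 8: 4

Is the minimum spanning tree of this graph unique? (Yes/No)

Yes

Kruskal: consider edges lightest-first.
6 8 (1): add — endpoints in different components.
3 4 (2): add — endpoints in different components.
4 8 (4): add — endpoints in different components.
0 3 (5): add — endpoints in different components.
2 5 (6): add — endpoints in different components.
0 8 (8): skip — 0 and 8 already connected.
0 6 (10): skip — 0 and 6 already connected.
2 8 (11): add — endpoints in different components.
1 8 (13): add — endpoints in different components.
6 7 (14): add — endpoints in different components.
Every non-tree edge has weight strictly greater than the heaviest edge on the tree path between its endpoints, so the MST is unique.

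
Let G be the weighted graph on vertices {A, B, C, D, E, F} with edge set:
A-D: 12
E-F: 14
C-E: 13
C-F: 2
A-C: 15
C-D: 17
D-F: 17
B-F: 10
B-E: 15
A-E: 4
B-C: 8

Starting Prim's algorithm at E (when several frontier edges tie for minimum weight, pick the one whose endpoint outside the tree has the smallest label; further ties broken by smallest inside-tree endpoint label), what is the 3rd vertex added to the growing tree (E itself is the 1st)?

Prim, starting at E.
Step 1: frontier [A-E 4, C-E 13, E-F 14, B-E 15] → take A-E (4); add A.
Step 2: frontier [A-D 12, A-C 15, C-E 13, E-F 14, B-E 15] → take A-D (12); add D.
Step 3: frontier [A-C 15, C-D 17, D-F 17, C-E 13, E-F 14, B-E 15] → take C-E (13); add C.
Step 4: frontier [C-F 2, B-C 8, D-F 17, E-F 14, B-E 15] → take C-F (2); add F.
Step 5: frontier [B-C 8, B-E 15, B-F 10] → take B-C (8); add B.
Vertex order: E, A, D, C, F, B. The 3rd vertex is D.

D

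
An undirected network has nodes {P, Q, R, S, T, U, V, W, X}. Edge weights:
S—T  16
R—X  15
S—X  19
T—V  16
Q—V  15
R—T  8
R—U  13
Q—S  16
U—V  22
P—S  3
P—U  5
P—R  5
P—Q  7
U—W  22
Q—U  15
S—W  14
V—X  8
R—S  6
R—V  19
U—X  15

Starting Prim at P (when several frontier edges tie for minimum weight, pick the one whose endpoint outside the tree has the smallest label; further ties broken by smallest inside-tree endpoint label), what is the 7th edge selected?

Q-V

Grow the tree from P using Prim:
Step 1: cheapest edge leaving the tree is P—S (3); add S.
Step 2: cheapest edge leaving the tree is P—R (5); add R.
Step 3: cheapest edge leaving the tree is P—U (5); add U.
Step 4: cheapest edge leaving the tree is P—Q (7); add Q.
Step 5: cheapest edge leaving the tree is R—T (8); add T.
Step 6: cheapest edge leaving the tree is S—W (14); add W.
Step 7: cheapest edge leaving the tree is Q—V (15); add V.
Step 8: cheapest edge leaving the tree is V—X (8); add X.
The 7th edge added is Q—V.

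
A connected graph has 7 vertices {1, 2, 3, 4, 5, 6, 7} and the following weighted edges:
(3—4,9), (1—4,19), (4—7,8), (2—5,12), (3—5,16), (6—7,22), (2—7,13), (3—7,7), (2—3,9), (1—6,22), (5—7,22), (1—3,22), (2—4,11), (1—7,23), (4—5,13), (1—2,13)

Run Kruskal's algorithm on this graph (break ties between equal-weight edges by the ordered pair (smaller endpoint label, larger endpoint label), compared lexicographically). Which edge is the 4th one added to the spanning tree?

2-5

Kruskal's algorithm — process edges by increasing weight (ties by edge label):
3—7 (7): add. Components now {1} {2} {3,7} {4} {5} {6}
4—7 (8): add. Components now {1} {2} {3,4,7} {5} {6}
2—3 (9): add. Components now {1} {2,3,4,7} {5} {6}
3—4 (9): skip — 3 and 4 already connected.
2—4 (11): skip — 2 and 4 already connected.
2—5 (12): add. Components now {1} {2,3,4,5,7} {6}
1—2 (13): add. Components now {1,2,3,4,5,7} {6}
2—7 (13): skip — 2 and 7 already connected.
4—5 (13): skip — 4 and 5 already connected.
3—5 (16): skip — 3 and 5 already connected.
1—4 (19): skip — 1 and 4 already connected.
1—3 (22): skip — 1 and 3 already connected.
1—6 (22): add. Components now {1,2,3,4,5,6,7}
The 4th edge added is 2—5.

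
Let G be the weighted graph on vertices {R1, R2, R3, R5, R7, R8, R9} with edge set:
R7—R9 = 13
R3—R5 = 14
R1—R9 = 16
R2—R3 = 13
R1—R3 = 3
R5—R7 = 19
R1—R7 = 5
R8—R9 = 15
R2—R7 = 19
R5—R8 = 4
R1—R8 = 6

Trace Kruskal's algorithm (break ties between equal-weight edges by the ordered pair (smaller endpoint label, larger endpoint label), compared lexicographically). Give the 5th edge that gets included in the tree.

Kruskal's algorithm — process edges by increasing weight (ties by edge label):
R1—R3 (3): add — endpoints in different components.
R5—R8 (4): add — endpoints in different components.
R1—R7 (5): add — endpoints in different components.
R1—R8 (6): add — endpoints in different components.
R2—R3 (13): add — endpoints in different components.
R7—R9 (13): add — endpoints in different components.
The 5th edge added is R2—R3.

R2-R3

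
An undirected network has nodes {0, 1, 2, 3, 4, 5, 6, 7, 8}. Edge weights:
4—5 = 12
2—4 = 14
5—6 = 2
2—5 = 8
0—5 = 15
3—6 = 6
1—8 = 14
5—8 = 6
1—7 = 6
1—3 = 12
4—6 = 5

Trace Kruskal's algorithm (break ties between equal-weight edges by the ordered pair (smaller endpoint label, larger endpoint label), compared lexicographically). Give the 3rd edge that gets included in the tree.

1-7

Kruskal: consider edges lightest-first.
5—6 (2): add — endpoints in different components.
4—6 (5): add — endpoints in different components.
1—7 (6): add — endpoints in different components.
3—6 (6): add — endpoints in different components.
5—8 (6): add — endpoints in different components.
2—5 (8): add — endpoints in different components.
1—3 (12): add — endpoints in different components.
4—5 (12): skip — 4 and 5 already connected.
1—8 (14): skip — 1 and 8 already connected.
2—4 (14): skip — 2 and 4 already connected.
0—5 (15): add — endpoints in different components.
The 3rd edge added is 1—7.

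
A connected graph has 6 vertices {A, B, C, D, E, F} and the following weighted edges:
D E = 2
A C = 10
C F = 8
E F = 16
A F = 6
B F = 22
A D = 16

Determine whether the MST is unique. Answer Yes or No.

No

Sort edges by weight, then run Kruskal:
D E (2): add — endpoints in different components.
A F (6): add — endpoints in different components.
C F (8): add — endpoints in different components.
A C (10): skip — A and C already connected.
A D (16): add — endpoints in different components.
E F (16): skip — E and F already connected.
B F (22): add — endpoints in different components.
Non-tree edge E F has weight 16, equal to the heaviest edge on its tree cycle — swapping gives another MST of the same weight. Not unique.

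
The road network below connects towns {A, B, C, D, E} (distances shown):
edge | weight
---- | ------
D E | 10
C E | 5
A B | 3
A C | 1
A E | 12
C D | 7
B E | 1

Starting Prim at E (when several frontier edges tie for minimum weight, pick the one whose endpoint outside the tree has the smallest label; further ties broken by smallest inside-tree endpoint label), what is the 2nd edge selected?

Grow the tree from E using Prim:
Step 1: frontier [B E 1, C E 5, D E 10, A E 12] → take B E (1); add B.
Step 2: frontier [A B 3, C E 5, D E 10, A E 12] → take A B (3); add A.
Step 3: frontier [A C 1, C E 5, D E 10] → take A C (1); add C.
Step 4: frontier [C D 7, D E 10] → take C D (7); add D.
The 2nd edge added is A B.

A-B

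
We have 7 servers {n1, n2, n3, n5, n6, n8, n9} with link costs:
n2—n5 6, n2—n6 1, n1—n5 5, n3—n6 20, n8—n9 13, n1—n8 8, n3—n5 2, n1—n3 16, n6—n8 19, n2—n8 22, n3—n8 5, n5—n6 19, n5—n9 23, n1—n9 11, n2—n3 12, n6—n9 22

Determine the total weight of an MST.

Kruskal: consider edges lightest-first.
n2—n6 (1): add. Components now {n9} {n8} {n1} {n2,n6} {n5} {n3}
n3—n5 (2): add. Components now {n9} {n8} {n1} {n2,n6} {n3,n5}
n1—n5 (5): add. Components now {n9} {n8} {n1,n3,n5} {n2,n6}
n3—n8 (5): add. Components now {n9} {n1,n3,n5,n8} {n2,n6}
n2—n5 (6): add. Components now {n9} {n1,n2,n3,n5,n6,n8}
n1—n8 (8): skip — n8 and n1 already connected.
n1—n9 (11): add. Components now {n1,n2,n3,n5,n6,n8,n9}
MST edges: n2—n6, n3—n5, n1—n5, n3—n8, n2—n5, n1—n9; total weight 1+2+5+5+6+11 = 30.

30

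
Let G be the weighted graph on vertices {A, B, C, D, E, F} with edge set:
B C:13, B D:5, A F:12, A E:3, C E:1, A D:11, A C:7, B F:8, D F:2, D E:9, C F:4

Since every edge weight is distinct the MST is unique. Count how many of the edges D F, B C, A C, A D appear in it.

Kruskal: consider edges lightest-first.
C E (1): add — endpoints in different components.
D F (2): add — endpoints in different components.
A E (3): add — endpoints in different components.
C F (4): add — endpoints in different components.
B D (5): add — endpoints in different components.
MST edge set: {C E, D F, A E, C F, B D}.
Of the listed edges, {D F} are in the MST → 1.

1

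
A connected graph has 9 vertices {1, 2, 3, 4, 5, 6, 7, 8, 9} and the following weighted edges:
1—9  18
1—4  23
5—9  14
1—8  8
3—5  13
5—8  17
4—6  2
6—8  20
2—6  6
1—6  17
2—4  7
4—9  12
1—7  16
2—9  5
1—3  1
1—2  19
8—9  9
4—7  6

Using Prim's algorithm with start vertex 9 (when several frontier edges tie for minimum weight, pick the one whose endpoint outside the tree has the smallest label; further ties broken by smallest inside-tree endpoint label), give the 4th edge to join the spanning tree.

Grow the tree from 9 using Prim:
Step 1: cheapest edge leaving the tree is 2—9 (5); add 2.
Step 2: cheapest edge leaving the tree is 2—6 (6); add 6.
Step 3: cheapest edge leaving the tree is 4—6 (2); add 4.
Step 4: cheapest edge leaving the tree is 4—7 (6); add 7.
Step 5: cheapest edge leaving the tree is 8—9 (9); add 8.
Step 6: cheapest edge leaving the tree is 1—8 (8); add 1.
Step 7: cheapest edge leaving the tree is 1—3 (1); add 3.
Step 8: cheapest edge leaving the tree is 3—5 (13); add 5.
The 4th edge added is 4—7.

4-7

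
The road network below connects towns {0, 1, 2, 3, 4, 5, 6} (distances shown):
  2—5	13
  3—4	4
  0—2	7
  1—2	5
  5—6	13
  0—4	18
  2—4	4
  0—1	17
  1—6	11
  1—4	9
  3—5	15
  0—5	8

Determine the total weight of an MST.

Grow the tree from 6 using Prim:
Step 1: cheapest edge leaving the tree is 1—6 (11); add 1.
Step 2: cheapest edge leaving the tree is 1—2 (5); add 2.
Step 3: cheapest edge leaving the tree is 2—4 (4); add 4.
Step 4: cheapest edge leaving the tree is 3—4 (4); add 3.
Step 5: cheapest edge leaving the tree is 0—2 (7); add 0.
Step 6: cheapest edge leaving the tree is 0—5 (8); add 5.
MST edges: 1—6, 1—2, 2—4, 3—4, 0—2, 0—5; total weight 11+5+4+4+7+8 = 39.

39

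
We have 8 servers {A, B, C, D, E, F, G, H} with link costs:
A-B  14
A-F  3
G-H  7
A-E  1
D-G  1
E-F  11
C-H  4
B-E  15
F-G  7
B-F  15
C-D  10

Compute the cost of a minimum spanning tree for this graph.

Kruskal's algorithm — process edges by increasing weight (ties by edge label):
A-E (1): add — endpoints in different components.
D-G (1): add — endpoints in different components.
A-F (3): add — endpoints in different components.
C-H (4): add — endpoints in different components.
F-G (7): add — endpoints in different components.
G-H (7): add — endpoints in different components.
C-D (10): skip — C and D already connected.
E-F (11): skip — E and F already connected.
A-B (14): add — endpoints in different components.
MST edges: A-E, D-G, A-F, C-H, F-G, G-H, A-B; total weight 1+1+3+4+7+7+14 = 37.

37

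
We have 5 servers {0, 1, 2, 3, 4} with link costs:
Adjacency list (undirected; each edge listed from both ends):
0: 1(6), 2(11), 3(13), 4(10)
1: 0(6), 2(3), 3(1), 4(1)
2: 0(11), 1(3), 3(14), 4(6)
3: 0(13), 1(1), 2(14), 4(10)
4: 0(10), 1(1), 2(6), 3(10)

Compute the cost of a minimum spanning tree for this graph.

11

Sort edges by weight, then run Kruskal:
1—3 (1): add. Components now {0} {1,3} {2} {4}
1—4 (1): add. Components now {0} {1,3,4} {2}
1—2 (3): add. Components now {0} {1,2,3,4}
0—1 (6): add. Components now {0,1,2,3,4}
MST edges: 1—3, 1—4, 1—2, 0—1; total weight 1+1+3+6 = 11.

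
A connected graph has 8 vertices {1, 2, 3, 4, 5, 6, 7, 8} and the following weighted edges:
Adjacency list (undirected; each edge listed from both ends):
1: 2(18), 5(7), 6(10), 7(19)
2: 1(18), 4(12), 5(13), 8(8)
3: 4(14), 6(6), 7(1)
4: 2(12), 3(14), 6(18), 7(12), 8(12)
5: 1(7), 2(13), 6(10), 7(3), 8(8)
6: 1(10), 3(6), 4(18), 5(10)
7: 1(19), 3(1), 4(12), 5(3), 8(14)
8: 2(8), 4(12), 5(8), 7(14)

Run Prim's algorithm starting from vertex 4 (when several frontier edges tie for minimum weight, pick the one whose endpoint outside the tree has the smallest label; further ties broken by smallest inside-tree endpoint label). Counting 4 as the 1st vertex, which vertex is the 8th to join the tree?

Prim's algorithm from 4:
Step 1: cheapest edge leaving the tree is 2–4 (12); add 2.
Step 2: cheapest edge leaving the tree is 2–8 (8); add 8.
Step 3: cheapest edge leaving the tree is 5–8 (8); add 5.
Step 4: cheapest edge leaving the tree is 5–7 (3); add 7.
Step 5: cheapest edge leaving the tree is 3–7 (1); add 3.
Step 6: cheapest edge leaving the tree is 3–6 (6); add 6.
Step 7: cheapest edge leaving the tree is 1–5 (7); add 1.
Vertex order: 4, 2, 8, 5, 7, 3, 6, 1. The 8th vertex is 1.

1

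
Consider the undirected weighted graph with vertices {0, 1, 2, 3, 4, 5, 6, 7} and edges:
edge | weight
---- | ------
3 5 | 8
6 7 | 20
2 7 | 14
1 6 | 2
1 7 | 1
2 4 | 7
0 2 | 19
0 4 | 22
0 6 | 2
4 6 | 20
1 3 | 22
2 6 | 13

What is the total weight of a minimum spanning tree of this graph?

55

Prim's algorithm from 6:
Step 1: frontier [0 6 2, 1 6 2, 2 6 13, 4 6 20, 6 7 20] → take 0 6 (2); add 0.
Step 2: frontier [0 2 19, 0 4 22, 1 6 2, 2 6 13, 4 6 20, 6 7 20] → take 1 6 (2); add 1.
Step 3: frontier [0 2 19, 0 4 22, 1 7 1, 1 3 22, 2 6 13, 4 6 20, 6 7 20] → take 1 7 (1); add 7.
Step 4: frontier [0 2 19, 0 4 22, 1 3 22, 2 6 13, 4 6 20, 2 7 14] → take 2 6 (13); add 2.
Step 5: frontier [0 4 22, 1 3 22, 2 4 7, 4 6 20] → take 2 4 (7); add 4.
Step 6: frontier [1 3 22] → take 1 3 (22); add 3.
Step 7: frontier [3 5 8] → take 3 5 (8); add 5.
MST edges: 0 6, 1 6, 1 7, 2 6, 2 4, 1 3, 3 5; total weight 2+2+1+13+7+22+8 = 55.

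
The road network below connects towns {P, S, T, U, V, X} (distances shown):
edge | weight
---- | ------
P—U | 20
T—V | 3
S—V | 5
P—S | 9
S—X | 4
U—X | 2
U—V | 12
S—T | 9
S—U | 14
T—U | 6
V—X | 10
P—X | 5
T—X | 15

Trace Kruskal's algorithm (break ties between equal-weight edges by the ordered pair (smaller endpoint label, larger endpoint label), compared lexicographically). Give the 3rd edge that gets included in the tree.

S-X

Sort edges by weight, then run Kruskal:
U—X (2): add. Components now {U,X} {T} {P} {S} {V}
T—V (3): add. Components now {U,X} {T,V} {P} {S}
S—X (4): add. Components now {S,U,X} {T,V} {P}
P—X (5): add. Components now {P,S,U,X} {T,V}
S—V (5): add. Components now {P,S,T,U,V,X}
The 3rd edge added is S—X.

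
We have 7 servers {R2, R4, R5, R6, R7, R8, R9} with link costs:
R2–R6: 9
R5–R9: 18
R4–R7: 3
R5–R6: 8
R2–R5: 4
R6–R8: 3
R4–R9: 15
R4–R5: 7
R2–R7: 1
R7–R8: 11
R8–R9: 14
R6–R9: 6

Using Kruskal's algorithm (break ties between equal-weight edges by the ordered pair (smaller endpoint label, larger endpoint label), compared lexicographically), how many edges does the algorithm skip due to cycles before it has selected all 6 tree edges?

1

Sort edges by weight, then run Kruskal:
R2–R7 (1): add — endpoints in different components.
R4–R7 (3): add — endpoints in different components.
R6–R8 (3): add — endpoints in different components.
R2–R5 (4): add — endpoints in different components.
R6–R9 (6): add — endpoints in different components.
R4–R5 (7): skip — R5 and R4 already connected.
R5–R6 (8): add — endpoints in different components.
Edges rejected before the tree was complete: 1.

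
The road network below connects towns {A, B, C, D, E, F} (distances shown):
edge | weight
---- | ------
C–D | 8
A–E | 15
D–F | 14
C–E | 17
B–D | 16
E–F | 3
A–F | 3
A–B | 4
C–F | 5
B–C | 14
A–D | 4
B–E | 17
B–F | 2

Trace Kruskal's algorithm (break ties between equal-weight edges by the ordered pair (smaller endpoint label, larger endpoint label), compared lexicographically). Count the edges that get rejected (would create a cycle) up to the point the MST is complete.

1

Sort edges by weight, then run Kruskal:
B–F (2): add. Components now {A} {B,F} {C} {D} {E}
A–F (3): add. Components now {A,B,F} {C} {D} {E}
E–F (3): add. Components now {A,B,E,F} {C} {D}
A–B (4): skip — A and B already connected.
A–D (4): add. Components now {A,B,D,E,F} {C}
C–F (5): add. Components now {A,B,C,D,E,F}
Edges rejected before the tree was complete: 1.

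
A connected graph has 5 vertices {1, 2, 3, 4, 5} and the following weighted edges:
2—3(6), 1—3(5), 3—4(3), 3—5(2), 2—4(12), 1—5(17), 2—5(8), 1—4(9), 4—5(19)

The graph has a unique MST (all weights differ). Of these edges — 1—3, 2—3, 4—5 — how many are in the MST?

Kruskal's algorithm — process edges by increasing weight (ties by edge label):
3—5 (2): add. Components now {1} {2} {3,5} {4}
3—4 (3): add. Components now {1} {2} {3,4,5}
1—3 (5): add. Components now {1,3,4,5} {2}
2—3 (6): add. Components now {1,2,3,4,5}
MST edge set: {3—5, 3—4, 1—3, 2—3}.
Of the listed edges, {1—3, 2—3} are in the MST → 2.

2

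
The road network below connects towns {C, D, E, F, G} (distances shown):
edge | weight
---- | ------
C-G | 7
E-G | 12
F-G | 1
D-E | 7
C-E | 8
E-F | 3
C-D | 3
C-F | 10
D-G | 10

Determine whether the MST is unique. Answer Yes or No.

No

Kruskal's algorithm — process edges by increasing weight (ties by edge label):
F-G (1): add. Components now {C} {D} {E} {F,G}
C-D (3): add. Components now {C,D} {E} {F,G}
E-F (3): add. Components now {C,D} {E,F,G}
C-G (7): add. Components now {C,D,E,F,G}
Non-tree edge D-E has weight 7, equal to the heaviest edge on its tree cycle — swapping gives another MST of the same weight. Not unique.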